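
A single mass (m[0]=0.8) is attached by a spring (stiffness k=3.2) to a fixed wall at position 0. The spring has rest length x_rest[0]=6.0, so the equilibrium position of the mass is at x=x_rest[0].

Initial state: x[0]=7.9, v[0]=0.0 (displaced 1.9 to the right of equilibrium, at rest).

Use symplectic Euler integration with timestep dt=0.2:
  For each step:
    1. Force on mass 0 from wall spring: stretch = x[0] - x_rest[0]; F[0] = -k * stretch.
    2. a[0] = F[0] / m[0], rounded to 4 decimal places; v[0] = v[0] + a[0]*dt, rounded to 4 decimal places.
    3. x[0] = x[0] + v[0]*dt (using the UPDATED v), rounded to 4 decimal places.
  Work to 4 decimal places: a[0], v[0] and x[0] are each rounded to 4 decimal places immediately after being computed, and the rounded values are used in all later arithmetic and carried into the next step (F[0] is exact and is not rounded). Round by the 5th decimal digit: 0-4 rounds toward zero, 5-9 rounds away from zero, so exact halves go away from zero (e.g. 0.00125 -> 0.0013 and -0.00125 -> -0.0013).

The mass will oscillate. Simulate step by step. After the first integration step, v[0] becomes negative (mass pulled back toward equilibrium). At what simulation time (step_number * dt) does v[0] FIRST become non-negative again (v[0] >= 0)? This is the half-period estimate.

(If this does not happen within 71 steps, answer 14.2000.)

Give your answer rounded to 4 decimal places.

Answer: 1.6000

Derivation:
Step 0: x=[7.9000] v=[0.0000]
Step 1: x=[7.5960] v=[-1.5200]
Step 2: x=[7.0366] v=[-2.7968]
Step 3: x=[6.3114] v=[-3.6261]
Step 4: x=[5.5364] v=[-3.8752]
Step 5: x=[4.8355] v=[-3.5043]
Step 6: x=[4.3210] v=[-2.5727]
Step 7: x=[4.0751] v=[-1.2295]
Step 8: x=[4.1372] v=[0.3104]
First v>=0 after going negative at step 8, time=1.6000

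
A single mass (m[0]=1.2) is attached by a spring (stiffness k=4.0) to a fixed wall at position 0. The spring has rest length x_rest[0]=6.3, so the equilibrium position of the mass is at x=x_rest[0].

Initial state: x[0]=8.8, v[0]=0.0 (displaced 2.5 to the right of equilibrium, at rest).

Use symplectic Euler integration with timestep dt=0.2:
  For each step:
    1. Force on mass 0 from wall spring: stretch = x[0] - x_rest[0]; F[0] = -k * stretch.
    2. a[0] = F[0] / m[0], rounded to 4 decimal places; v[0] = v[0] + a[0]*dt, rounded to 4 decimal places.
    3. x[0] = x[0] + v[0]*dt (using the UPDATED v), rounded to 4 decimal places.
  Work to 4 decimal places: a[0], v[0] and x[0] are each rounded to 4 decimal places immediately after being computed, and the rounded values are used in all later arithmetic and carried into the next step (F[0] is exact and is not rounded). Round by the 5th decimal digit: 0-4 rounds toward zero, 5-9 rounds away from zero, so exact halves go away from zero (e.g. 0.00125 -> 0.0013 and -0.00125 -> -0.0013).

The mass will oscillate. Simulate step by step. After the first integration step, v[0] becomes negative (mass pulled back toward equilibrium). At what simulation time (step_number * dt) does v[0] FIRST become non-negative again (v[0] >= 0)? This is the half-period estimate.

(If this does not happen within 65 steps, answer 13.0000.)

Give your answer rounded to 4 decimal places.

Answer: 1.8000

Derivation:
Step 0: x=[8.8000] v=[0.0000]
Step 1: x=[8.4667] v=[-1.6667]
Step 2: x=[7.8445] v=[-3.1112]
Step 3: x=[7.0163] v=[-4.1409]
Step 4: x=[6.0926] v=[-4.6184]
Step 5: x=[5.1966] v=[-4.4801]
Step 6: x=[4.4477] v=[-3.7445]
Step 7: x=[3.9458] v=[-2.5096]
Step 8: x=[3.7578] v=[-0.9401]
Step 9: x=[3.9087] v=[0.7547]
First v>=0 after going negative at step 9, time=1.8000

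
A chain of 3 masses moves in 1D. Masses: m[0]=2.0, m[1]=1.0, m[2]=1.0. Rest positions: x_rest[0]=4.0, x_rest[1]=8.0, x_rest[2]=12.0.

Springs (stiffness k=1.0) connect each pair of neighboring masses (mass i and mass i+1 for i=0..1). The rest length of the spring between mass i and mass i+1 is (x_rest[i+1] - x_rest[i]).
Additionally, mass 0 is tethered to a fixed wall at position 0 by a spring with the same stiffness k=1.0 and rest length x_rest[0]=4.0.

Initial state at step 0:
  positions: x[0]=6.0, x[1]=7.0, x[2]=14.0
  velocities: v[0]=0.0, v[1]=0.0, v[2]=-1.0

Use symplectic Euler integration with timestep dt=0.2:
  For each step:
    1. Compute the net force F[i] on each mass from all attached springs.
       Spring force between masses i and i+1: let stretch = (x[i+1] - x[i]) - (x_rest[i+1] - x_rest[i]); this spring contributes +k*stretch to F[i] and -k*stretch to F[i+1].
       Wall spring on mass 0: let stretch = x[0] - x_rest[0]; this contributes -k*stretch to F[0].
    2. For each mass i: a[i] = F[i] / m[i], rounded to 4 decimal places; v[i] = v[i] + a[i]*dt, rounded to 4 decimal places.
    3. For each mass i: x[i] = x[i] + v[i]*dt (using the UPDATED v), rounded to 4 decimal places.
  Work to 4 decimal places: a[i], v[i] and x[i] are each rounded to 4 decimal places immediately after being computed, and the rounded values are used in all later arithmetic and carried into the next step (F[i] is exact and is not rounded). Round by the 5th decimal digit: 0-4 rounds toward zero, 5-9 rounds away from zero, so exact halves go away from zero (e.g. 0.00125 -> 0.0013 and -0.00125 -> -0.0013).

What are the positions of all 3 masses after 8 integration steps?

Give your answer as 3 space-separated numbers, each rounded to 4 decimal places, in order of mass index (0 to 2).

Step 0: x=[6.0000 7.0000 14.0000] v=[0.0000 0.0000 -1.0000]
Step 1: x=[5.9000 7.2400 13.6800] v=[-0.5000 1.2000 -1.6000]
Step 2: x=[5.7088 7.6840 13.2624] v=[-0.9560 2.2200 -2.0880]
Step 3: x=[5.4429 8.2721 12.7817] v=[-1.3294 2.9406 -2.4037]
Step 4: x=[5.1247 8.9274 12.2806] v=[-1.5908 3.2767 -2.5056]
Step 5: x=[4.7801 9.5648 11.8054] v=[-1.7230 3.1868 -2.3762]
Step 6: x=[4.4356 10.1004 11.4005] v=[-1.7225 2.6780 -2.0243]
Step 7: x=[4.1157 10.4614 11.1036] v=[-1.5996 1.8051 -1.4843]
Step 8: x=[3.8404 10.5943 10.9411] v=[-1.3766 0.6644 -0.8127]

Answer: 3.8404 10.5943 10.9411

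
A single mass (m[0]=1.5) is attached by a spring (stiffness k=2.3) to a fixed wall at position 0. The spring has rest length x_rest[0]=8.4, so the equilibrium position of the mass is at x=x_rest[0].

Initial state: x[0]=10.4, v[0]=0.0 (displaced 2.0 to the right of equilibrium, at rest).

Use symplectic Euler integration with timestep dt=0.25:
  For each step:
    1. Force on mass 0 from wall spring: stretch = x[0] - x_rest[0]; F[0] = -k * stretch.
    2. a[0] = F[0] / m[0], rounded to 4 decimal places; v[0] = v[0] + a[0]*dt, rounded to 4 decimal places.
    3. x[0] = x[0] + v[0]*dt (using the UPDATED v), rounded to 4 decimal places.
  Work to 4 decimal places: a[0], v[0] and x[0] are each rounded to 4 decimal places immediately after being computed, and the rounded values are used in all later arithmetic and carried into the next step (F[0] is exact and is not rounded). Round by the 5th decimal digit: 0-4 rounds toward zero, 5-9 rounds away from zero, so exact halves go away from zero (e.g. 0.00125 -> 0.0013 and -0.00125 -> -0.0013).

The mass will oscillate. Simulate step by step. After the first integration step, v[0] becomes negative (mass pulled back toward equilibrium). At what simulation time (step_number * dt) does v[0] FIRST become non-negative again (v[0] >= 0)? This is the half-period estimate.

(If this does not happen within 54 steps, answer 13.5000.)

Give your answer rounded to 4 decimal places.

Step 0: x=[10.4000] v=[0.0000]
Step 1: x=[10.2083] v=[-0.7667]
Step 2: x=[9.8433] v=[-1.4599]
Step 3: x=[9.3400] v=[-2.0132]
Step 4: x=[8.7466] v=[-2.3735]
Step 5: x=[8.1200] v=[-2.5064]
Step 6: x=[7.5202] v=[-2.3991]
Step 7: x=[7.0047] v=[-2.0619]
Step 8: x=[6.6230] v=[-1.5270]
Step 9: x=[6.4116] v=[-0.8458]
Step 10: x=[6.3907] v=[-0.0836]
Step 11: x=[6.5624] v=[0.6866]
First v>=0 after going negative at step 11, time=2.7500

Answer: 2.7500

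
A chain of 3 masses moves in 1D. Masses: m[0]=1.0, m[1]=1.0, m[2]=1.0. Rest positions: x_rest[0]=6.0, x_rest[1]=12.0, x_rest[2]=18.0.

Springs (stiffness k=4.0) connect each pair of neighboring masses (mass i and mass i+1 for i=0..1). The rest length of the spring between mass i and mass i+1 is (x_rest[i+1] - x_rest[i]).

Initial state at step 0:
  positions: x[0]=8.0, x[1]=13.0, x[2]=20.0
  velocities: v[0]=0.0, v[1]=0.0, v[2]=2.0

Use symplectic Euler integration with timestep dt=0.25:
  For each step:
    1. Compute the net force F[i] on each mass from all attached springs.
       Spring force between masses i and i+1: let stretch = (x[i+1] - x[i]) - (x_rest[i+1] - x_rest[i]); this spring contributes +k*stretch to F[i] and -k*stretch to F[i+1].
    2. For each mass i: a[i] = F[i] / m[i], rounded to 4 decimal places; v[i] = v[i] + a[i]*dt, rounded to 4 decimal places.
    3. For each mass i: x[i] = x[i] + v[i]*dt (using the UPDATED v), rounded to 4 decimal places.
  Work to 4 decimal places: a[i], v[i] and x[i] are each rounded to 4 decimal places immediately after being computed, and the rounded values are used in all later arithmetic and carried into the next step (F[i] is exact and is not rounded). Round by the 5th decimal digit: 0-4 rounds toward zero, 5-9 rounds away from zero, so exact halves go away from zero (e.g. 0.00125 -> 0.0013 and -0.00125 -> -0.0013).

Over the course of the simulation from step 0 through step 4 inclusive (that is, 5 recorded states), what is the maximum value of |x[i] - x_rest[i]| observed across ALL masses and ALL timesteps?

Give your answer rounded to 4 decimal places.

Step 0: x=[8.0000 13.0000 20.0000] v=[0.0000 0.0000 2.0000]
Step 1: x=[7.7500 13.5000 20.2500] v=[-1.0000 2.0000 1.0000]
Step 2: x=[7.4375 14.2500 20.3125] v=[-1.2500 3.0000 0.2500]
Step 3: x=[7.3281 14.8125 20.3594] v=[-0.4375 2.2500 0.1875]
Step 4: x=[7.5898 14.8906 20.5196] v=[1.0469 0.3125 0.6406]
Max displacement = 2.8906

Answer: 2.8906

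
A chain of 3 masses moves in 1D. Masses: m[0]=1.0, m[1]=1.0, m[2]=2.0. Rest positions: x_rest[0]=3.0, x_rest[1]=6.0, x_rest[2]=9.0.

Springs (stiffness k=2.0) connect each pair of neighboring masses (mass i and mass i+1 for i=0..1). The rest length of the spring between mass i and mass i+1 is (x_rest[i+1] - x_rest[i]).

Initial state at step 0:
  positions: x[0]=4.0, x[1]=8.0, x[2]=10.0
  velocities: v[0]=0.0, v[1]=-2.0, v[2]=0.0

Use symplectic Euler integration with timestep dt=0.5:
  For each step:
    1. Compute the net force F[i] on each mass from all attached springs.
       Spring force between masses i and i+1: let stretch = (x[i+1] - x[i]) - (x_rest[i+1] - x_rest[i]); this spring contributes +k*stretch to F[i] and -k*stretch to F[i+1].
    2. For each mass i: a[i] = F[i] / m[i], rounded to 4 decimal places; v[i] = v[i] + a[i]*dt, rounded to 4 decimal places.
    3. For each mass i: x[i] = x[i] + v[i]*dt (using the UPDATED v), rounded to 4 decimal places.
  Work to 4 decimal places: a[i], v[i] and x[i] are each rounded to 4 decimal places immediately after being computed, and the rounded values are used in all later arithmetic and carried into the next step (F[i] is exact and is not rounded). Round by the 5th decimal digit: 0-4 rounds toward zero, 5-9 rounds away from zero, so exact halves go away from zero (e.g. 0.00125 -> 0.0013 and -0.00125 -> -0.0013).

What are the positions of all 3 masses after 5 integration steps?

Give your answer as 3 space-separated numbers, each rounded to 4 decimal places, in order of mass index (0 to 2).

Answer: 2.4415 6.6309 8.9638

Derivation:
Step 0: x=[4.0000 8.0000 10.0000] v=[0.0000 -2.0000 0.0000]
Step 1: x=[4.5000 6.0000 10.2500] v=[1.0000 -4.0000 0.5000]
Step 2: x=[4.2500 5.3750 10.1875] v=[-0.5000 -1.2500 -0.1250]
Step 3: x=[3.0625 6.5938 9.6719] v=[-2.3750 2.4375 -1.0313]
Step 4: x=[2.1407 7.5860 9.1367] v=[-1.8437 1.9843 -1.0704]
Step 5: x=[2.4415 6.6309 8.9638] v=[0.6016 -1.9103 -0.3458]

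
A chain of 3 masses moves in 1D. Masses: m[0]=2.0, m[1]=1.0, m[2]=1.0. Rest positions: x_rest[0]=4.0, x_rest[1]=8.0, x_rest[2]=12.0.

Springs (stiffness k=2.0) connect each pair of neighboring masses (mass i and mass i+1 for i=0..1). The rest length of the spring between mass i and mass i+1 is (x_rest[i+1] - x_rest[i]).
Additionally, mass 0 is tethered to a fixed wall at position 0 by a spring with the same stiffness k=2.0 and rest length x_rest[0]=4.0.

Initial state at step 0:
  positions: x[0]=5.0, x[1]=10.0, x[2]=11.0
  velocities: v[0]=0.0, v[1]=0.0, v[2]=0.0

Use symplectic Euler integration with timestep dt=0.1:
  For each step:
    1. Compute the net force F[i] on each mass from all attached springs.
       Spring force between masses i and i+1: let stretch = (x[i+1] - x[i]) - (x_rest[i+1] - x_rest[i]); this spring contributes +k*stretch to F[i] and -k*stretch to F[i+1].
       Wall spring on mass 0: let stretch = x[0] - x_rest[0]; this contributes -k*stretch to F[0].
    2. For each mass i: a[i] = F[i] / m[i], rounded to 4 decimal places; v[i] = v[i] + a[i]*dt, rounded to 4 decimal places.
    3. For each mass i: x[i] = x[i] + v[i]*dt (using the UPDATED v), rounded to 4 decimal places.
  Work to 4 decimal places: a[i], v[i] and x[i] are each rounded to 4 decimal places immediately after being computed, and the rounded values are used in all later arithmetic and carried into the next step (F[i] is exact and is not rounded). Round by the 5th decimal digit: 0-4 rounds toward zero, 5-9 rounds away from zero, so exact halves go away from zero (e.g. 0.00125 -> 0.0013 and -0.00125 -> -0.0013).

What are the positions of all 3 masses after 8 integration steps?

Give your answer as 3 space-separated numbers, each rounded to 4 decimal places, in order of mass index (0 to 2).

Answer: 4.8580 7.9362 12.6348

Derivation:
Step 0: x=[5.0000 10.0000 11.0000] v=[0.0000 0.0000 0.0000]
Step 1: x=[5.0000 9.9200 11.0600] v=[0.0000 -0.8000 0.6000]
Step 2: x=[4.9992 9.7644 11.1772] v=[-0.0080 -1.5560 1.1720]
Step 3: x=[4.9961 9.5418 11.3461] v=[-0.0314 -2.2265 1.6894]
Step 4: x=[4.9885 9.2643 11.5590] v=[-0.0764 -2.7748 2.1285]
Step 5: x=[4.9737 8.9472 11.8060] v=[-0.1477 -3.1710 2.4696]
Step 6: x=[4.9489 8.6078 12.0758] v=[-0.2477 -3.3939 2.6978]
Step 7: x=[4.9112 8.2646 12.3562] v=[-0.3767 -3.4321 2.8042]
Step 8: x=[4.8580 7.9362 12.6348] v=[-0.5325 -3.2845 2.7859]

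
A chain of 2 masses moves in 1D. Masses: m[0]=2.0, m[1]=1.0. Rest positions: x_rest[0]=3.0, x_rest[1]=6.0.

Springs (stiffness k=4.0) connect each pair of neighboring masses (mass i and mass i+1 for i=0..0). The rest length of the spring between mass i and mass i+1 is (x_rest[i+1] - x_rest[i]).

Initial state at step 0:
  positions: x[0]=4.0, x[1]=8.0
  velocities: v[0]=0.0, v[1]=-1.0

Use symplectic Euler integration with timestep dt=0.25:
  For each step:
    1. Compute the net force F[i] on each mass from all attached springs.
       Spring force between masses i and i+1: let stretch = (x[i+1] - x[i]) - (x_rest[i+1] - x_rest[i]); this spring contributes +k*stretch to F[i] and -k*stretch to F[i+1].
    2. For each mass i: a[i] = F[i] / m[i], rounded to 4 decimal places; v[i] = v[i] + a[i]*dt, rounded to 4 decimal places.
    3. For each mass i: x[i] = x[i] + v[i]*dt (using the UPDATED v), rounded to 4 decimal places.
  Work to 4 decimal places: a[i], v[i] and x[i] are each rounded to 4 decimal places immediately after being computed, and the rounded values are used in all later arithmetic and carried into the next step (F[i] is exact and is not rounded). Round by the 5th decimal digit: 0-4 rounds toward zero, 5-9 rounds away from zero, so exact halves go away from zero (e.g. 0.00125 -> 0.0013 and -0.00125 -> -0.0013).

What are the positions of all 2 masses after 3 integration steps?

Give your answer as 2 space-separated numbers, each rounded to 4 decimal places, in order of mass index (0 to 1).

Step 0: x=[4.0000 8.0000] v=[0.0000 -1.0000]
Step 1: x=[4.1250 7.5000] v=[0.5000 -2.0000]
Step 2: x=[4.2969 6.9063] v=[0.6875 -2.3750]
Step 3: x=[4.4200 6.4102] v=[0.4922 -1.9844]

Answer: 4.4200 6.4102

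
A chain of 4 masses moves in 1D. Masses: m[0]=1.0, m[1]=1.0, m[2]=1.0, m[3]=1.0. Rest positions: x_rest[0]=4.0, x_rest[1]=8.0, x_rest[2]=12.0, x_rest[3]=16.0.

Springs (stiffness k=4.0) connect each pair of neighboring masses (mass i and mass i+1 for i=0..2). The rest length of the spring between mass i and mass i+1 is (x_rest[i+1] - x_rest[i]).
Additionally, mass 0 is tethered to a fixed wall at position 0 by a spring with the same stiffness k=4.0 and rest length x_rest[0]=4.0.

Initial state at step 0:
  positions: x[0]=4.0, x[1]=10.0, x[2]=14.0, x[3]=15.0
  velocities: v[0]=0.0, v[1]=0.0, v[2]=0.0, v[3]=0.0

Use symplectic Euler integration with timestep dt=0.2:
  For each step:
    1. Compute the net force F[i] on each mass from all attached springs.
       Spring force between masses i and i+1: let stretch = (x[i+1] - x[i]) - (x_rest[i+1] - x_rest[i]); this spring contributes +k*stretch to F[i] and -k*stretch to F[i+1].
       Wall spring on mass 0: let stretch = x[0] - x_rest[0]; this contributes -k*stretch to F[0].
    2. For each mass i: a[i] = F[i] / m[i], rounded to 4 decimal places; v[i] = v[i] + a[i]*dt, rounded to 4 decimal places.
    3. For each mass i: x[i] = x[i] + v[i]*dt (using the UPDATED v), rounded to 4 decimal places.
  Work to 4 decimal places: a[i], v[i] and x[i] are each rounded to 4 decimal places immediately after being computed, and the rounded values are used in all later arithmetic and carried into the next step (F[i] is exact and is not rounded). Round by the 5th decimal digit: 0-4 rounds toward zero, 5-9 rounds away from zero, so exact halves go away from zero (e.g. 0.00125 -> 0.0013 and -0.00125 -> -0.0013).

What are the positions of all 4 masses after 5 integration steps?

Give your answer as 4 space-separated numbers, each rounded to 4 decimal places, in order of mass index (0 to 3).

Step 0: x=[4.0000 10.0000 14.0000 15.0000] v=[0.0000 0.0000 0.0000 0.0000]
Step 1: x=[4.3200 9.6800 13.5200 15.4800] v=[1.6000 -1.6000 -2.4000 2.4000]
Step 2: x=[4.8064 9.1168 12.7392 16.2864] v=[2.4320 -2.8160 -3.9040 4.0320]
Step 3: x=[5.2134 8.4435 11.9464 17.1652] v=[2.0352 -3.3664 -3.9642 4.3942]
Step 4: x=[5.3031 7.8139 11.4281 17.8490] v=[0.4486 -3.1482 -2.5915 3.4192]
Step 5: x=[4.9461 7.3608 11.3589 18.1455] v=[-1.7852 -2.2655 -0.3461 1.4825]

Answer: 4.9461 7.3608 11.3589 18.1455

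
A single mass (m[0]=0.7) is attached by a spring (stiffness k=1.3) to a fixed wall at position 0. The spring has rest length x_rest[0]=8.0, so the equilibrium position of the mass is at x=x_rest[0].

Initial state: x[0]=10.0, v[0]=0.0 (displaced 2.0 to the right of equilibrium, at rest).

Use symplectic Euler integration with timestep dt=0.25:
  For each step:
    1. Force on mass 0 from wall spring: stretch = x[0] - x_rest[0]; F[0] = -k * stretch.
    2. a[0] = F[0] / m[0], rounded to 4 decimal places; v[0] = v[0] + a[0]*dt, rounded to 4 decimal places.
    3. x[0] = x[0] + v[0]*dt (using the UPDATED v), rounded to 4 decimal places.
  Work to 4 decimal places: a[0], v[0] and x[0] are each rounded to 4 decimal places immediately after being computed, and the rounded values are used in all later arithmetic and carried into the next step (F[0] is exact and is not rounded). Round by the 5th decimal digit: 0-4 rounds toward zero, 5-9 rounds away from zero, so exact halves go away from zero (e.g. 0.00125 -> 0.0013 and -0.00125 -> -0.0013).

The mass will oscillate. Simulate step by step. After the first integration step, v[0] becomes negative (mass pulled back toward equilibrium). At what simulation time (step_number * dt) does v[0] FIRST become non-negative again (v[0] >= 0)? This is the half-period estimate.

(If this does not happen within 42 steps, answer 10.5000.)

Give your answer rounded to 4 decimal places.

Answer: 2.5000

Derivation:
Step 0: x=[10.0000] v=[0.0000]
Step 1: x=[9.7679] v=[-0.9286]
Step 2: x=[9.3306] v=[-1.7494]
Step 3: x=[8.7388] v=[-2.3672]
Step 4: x=[8.0613] v=[-2.7102]
Step 5: x=[7.3766] v=[-2.7387]
Step 6: x=[6.7643] v=[-2.4493]
Step 7: x=[6.2954] v=[-1.8756]
Step 8: x=[6.0244] v=[-1.0842]
Step 9: x=[5.9827] v=[-0.1670]
Step 10: x=[6.1751] v=[0.7696]
First v>=0 after going negative at step 10, time=2.5000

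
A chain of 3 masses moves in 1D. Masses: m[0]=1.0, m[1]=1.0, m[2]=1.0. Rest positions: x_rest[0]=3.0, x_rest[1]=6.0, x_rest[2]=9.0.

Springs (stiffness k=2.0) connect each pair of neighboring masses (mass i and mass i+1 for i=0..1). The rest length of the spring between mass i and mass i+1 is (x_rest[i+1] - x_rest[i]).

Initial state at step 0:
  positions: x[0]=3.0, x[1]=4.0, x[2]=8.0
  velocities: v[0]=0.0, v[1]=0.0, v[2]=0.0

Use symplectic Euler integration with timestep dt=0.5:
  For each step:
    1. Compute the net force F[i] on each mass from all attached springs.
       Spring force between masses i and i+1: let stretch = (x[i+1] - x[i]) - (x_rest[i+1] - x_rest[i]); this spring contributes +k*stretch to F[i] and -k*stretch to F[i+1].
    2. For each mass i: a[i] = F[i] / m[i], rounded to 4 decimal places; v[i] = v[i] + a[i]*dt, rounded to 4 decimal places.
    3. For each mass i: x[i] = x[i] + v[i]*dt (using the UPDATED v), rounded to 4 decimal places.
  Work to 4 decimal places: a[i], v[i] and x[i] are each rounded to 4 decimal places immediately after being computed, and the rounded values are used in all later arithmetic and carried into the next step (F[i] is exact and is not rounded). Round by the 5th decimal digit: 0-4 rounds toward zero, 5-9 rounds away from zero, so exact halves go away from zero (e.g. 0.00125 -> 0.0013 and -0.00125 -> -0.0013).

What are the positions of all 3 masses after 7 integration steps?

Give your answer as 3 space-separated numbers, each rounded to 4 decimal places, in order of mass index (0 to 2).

Step 0: x=[3.0000 4.0000 8.0000] v=[0.0000 0.0000 0.0000]
Step 1: x=[2.0000 5.5000 7.5000] v=[-2.0000 3.0000 -1.0000]
Step 2: x=[1.2500 6.2500 7.5000] v=[-1.5000 1.5000 0.0000]
Step 3: x=[1.5000 5.1250 8.3750] v=[0.5000 -2.2500 1.7500]
Step 4: x=[2.0625 3.8125 9.1250] v=[1.1250 -2.6250 1.5000]
Step 5: x=[2.0000 4.2813 8.7188] v=[-0.1250 0.9375 -0.8125]
Step 6: x=[1.5782 5.8282 7.5938] v=[-0.8437 3.0937 -2.2500]
Step 7: x=[1.7814 6.1329 7.0860] v=[0.4063 0.6093 -1.0156]

Answer: 1.7814 6.1329 7.0860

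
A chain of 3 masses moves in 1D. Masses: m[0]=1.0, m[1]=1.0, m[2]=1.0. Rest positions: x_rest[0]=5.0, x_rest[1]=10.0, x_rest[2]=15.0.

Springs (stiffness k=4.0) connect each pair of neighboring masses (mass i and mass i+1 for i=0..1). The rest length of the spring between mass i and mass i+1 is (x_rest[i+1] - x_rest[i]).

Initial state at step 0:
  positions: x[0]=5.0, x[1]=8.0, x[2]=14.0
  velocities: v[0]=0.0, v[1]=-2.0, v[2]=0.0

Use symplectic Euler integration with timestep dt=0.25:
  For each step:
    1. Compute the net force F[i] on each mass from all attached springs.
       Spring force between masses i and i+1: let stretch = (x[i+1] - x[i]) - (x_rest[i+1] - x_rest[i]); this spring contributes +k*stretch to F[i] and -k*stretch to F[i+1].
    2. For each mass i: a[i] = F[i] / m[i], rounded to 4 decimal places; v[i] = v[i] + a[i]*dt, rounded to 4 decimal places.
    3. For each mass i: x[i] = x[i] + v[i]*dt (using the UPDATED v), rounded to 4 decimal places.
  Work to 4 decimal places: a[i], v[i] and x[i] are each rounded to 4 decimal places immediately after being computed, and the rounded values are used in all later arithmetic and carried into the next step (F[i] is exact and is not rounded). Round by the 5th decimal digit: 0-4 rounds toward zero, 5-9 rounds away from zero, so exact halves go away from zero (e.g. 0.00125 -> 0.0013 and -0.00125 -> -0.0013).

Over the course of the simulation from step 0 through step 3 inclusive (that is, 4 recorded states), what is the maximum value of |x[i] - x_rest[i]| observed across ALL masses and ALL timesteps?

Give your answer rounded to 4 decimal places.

Answer: 2.0625

Derivation:
Step 0: x=[5.0000 8.0000 14.0000] v=[0.0000 -2.0000 0.0000]
Step 1: x=[4.5000 8.2500 13.7500] v=[-2.0000 1.0000 -1.0000]
Step 2: x=[3.6875 8.9375 13.3750] v=[-3.2500 2.7500 -1.5000]
Step 3: x=[2.9375 9.4219 13.1406] v=[-3.0000 1.9375 -0.9375]
Max displacement = 2.0625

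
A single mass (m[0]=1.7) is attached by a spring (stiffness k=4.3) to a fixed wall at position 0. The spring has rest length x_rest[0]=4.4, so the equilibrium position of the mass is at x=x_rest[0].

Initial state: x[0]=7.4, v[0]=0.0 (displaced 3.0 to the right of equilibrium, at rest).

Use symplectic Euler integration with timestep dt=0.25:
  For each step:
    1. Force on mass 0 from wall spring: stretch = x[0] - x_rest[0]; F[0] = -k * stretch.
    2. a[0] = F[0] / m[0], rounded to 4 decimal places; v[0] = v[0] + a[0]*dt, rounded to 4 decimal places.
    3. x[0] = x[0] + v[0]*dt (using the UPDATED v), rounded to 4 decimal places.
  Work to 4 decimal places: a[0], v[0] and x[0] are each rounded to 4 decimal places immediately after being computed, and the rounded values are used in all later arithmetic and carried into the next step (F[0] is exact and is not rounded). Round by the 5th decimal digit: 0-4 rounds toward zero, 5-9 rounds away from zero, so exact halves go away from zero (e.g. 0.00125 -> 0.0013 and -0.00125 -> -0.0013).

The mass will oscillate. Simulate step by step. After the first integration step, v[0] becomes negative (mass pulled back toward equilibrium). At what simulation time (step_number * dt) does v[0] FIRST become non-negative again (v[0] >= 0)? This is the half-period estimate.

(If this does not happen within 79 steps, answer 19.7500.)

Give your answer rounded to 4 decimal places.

Answer: 2.0000

Derivation:
Step 0: x=[7.4000] v=[0.0000]
Step 1: x=[6.9257] v=[-1.8971]
Step 2: x=[6.0522] v=[-3.4942]
Step 3: x=[4.9175] v=[-4.5390]
Step 4: x=[3.7009] v=[-4.8663]
Step 5: x=[2.5949] v=[-4.4242]
Step 6: x=[1.7742] v=[-3.2828]
Step 7: x=[1.3686] v=[-1.6224]
Step 8: x=[1.4422] v=[0.2945]
First v>=0 after going negative at step 8, time=2.0000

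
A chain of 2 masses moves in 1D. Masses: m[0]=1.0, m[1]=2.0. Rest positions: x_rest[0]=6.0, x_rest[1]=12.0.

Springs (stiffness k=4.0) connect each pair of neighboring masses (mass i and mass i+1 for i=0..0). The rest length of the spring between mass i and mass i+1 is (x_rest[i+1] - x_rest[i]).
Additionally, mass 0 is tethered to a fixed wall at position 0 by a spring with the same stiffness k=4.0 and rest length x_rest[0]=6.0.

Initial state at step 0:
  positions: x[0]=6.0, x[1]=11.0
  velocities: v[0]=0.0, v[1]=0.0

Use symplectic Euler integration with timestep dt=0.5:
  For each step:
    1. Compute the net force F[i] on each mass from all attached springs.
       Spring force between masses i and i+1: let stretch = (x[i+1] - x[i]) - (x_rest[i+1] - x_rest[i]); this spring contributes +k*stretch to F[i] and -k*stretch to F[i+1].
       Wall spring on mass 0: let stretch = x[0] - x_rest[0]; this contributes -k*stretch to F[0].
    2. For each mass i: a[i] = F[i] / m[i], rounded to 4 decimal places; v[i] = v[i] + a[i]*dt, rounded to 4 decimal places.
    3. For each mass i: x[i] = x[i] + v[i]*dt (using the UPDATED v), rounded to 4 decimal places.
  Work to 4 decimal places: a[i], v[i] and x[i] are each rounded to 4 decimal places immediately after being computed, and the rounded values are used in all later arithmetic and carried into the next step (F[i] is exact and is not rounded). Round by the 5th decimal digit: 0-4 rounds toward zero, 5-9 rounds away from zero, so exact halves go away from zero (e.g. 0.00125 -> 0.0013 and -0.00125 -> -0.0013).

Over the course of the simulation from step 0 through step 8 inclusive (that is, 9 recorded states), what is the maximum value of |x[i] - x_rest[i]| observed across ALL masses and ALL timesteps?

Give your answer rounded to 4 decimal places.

Step 0: x=[6.0000 11.0000] v=[0.0000 0.0000]
Step 1: x=[5.0000 11.5000] v=[-2.0000 1.0000]
Step 2: x=[5.5000 11.7500] v=[1.0000 0.5000]
Step 3: x=[6.7500 11.8750] v=[2.5000 0.2500]
Step 4: x=[6.3750 12.4375] v=[-0.7500 1.1250]
Step 5: x=[5.6875 12.9688] v=[-1.3750 1.0625]
Step 6: x=[6.5938 12.8594] v=[1.8126 -0.2188]
Step 7: x=[7.1719 12.6172] v=[1.1562 -0.4844]
Step 8: x=[6.0234 12.6524] v=[-2.2970 0.0703]
Max displacement = 1.1719

Answer: 1.1719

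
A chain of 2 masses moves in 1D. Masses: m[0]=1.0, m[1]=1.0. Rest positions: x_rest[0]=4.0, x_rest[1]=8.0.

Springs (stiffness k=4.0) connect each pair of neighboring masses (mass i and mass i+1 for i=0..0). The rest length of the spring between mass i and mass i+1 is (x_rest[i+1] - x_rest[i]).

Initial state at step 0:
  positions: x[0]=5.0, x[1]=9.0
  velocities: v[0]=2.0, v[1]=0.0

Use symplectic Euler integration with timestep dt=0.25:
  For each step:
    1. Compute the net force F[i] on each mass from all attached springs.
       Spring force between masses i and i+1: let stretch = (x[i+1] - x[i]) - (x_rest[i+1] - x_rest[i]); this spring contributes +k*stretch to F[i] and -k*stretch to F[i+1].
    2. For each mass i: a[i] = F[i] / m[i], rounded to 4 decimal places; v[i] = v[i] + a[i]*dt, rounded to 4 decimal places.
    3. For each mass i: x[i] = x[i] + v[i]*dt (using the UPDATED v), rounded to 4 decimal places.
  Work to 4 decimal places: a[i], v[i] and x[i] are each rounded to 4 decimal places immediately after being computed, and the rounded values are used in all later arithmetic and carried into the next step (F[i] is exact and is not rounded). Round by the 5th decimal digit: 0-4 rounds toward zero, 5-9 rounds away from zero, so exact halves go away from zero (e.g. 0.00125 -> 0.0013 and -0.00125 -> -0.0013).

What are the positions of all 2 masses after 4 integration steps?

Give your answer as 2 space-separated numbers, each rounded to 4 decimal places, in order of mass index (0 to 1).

Answer: 6.0938 9.9063

Derivation:
Step 0: x=[5.0000 9.0000] v=[2.0000 0.0000]
Step 1: x=[5.5000 9.0000] v=[2.0000 0.0000]
Step 2: x=[5.8750 9.1250] v=[1.5000 0.5000]
Step 3: x=[6.0625 9.4375] v=[0.7500 1.2500]
Step 4: x=[6.0938 9.9063] v=[0.1250 1.8750]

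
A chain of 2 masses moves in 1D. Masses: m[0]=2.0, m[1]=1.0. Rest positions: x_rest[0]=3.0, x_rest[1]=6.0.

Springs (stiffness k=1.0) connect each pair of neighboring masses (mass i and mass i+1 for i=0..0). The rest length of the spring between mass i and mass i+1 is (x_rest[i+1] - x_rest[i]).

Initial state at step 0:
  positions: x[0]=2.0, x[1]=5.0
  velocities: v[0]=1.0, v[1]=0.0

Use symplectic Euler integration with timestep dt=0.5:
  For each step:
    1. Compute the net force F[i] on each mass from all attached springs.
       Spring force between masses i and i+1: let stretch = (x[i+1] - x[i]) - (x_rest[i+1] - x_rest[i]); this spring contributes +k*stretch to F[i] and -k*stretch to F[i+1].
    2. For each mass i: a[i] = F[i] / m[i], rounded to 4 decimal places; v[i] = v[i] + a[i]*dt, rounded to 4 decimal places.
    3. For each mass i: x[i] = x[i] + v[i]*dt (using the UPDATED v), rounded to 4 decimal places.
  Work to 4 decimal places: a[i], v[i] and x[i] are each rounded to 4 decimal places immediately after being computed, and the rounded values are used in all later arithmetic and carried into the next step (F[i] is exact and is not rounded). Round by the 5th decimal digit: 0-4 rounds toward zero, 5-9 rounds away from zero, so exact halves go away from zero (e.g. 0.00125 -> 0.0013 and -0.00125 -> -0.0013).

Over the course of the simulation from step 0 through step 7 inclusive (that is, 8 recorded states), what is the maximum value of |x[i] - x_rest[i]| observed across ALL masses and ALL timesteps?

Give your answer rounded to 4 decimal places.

Answer: 1.8696

Derivation:
Step 0: x=[2.0000 5.0000] v=[1.0000 0.0000]
Step 1: x=[2.5000 5.0000] v=[1.0000 0.0000]
Step 2: x=[2.9375 5.1250] v=[0.8750 0.2500]
Step 3: x=[3.2735 5.4532] v=[0.6719 0.6563]
Step 4: x=[3.5069 5.9865] v=[0.4668 1.0665]
Step 5: x=[3.6753 6.6499] v=[0.3367 1.3267]
Step 6: x=[3.8405 7.3196] v=[0.3304 1.3394]
Step 7: x=[4.0656 7.8696] v=[0.4502 1.0999]
Max displacement = 1.8696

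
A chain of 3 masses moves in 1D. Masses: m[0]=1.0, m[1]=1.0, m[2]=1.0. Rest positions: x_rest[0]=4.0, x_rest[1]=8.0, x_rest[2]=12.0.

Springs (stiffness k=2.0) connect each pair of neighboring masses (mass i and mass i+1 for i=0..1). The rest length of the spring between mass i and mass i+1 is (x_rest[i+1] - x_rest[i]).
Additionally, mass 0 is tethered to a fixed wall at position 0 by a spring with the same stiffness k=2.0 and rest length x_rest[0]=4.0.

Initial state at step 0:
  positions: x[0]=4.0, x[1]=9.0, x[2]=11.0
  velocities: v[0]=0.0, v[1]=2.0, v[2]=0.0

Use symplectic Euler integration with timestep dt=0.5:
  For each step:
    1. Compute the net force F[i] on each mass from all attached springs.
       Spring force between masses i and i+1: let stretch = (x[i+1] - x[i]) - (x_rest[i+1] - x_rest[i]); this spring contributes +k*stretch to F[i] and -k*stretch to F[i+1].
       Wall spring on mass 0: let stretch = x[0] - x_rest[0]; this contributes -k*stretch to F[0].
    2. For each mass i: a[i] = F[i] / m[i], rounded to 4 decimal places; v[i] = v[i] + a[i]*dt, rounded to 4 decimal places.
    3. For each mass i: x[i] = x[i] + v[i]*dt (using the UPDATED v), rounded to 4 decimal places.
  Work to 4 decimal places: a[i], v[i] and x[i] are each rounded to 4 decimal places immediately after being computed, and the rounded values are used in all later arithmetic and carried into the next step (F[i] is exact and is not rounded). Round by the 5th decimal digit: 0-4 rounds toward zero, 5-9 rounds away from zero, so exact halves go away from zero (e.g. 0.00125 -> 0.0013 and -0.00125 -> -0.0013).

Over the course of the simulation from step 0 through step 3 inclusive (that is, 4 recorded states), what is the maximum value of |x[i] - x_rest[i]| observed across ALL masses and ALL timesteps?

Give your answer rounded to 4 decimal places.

Answer: 1.7500

Derivation:
Step 0: x=[4.0000 9.0000 11.0000] v=[0.0000 2.0000 0.0000]
Step 1: x=[4.5000 8.5000 12.0000] v=[1.0000 -1.0000 2.0000]
Step 2: x=[4.7500 7.7500 13.2500] v=[0.5000 -1.5000 2.5000]
Step 3: x=[4.1250 8.2500 13.7500] v=[-1.2500 1.0000 1.0000]
Max displacement = 1.7500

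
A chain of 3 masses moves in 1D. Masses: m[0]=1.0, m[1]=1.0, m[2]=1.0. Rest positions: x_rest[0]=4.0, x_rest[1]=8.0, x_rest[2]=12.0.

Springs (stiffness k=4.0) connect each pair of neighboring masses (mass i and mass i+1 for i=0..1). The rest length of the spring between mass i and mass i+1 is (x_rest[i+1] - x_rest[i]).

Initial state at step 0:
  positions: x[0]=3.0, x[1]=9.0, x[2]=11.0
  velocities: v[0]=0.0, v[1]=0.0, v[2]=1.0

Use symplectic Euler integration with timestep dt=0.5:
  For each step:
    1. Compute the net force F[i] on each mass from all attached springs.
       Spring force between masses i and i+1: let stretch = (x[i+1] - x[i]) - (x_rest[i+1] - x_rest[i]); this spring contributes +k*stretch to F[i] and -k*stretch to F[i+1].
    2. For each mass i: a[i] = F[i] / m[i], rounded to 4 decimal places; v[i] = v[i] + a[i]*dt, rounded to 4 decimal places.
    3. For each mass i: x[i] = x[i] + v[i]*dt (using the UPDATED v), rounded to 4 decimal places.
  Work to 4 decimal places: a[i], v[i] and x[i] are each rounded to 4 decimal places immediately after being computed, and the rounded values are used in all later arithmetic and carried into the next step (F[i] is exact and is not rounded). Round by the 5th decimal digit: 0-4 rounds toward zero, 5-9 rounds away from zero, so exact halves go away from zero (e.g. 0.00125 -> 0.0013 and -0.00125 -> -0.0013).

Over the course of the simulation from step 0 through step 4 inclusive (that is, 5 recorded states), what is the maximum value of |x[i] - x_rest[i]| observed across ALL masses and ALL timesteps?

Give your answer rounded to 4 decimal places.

Answer: 3.0000

Derivation:
Step 0: x=[3.0000 9.0000 11.0000] v=[0.0000 0.0000 1.0000]
Step 1: x=[5.0000 5.0000 13.5000] v=[4.0000 -8.0000 5.0000]
Step 2: x=[3.0000 9.5000 11.5000] v=[-4.0000 9.0000 -4.0000]
Step 3: x=[3.5000 9.5000 11.5000] v=[1.0000 0.0000 0.0000]
Step 4: x=[6.0000 5.5000 13.5000] v=[5.0000 -8.0000 4.0000]
Max displacement = 3.0000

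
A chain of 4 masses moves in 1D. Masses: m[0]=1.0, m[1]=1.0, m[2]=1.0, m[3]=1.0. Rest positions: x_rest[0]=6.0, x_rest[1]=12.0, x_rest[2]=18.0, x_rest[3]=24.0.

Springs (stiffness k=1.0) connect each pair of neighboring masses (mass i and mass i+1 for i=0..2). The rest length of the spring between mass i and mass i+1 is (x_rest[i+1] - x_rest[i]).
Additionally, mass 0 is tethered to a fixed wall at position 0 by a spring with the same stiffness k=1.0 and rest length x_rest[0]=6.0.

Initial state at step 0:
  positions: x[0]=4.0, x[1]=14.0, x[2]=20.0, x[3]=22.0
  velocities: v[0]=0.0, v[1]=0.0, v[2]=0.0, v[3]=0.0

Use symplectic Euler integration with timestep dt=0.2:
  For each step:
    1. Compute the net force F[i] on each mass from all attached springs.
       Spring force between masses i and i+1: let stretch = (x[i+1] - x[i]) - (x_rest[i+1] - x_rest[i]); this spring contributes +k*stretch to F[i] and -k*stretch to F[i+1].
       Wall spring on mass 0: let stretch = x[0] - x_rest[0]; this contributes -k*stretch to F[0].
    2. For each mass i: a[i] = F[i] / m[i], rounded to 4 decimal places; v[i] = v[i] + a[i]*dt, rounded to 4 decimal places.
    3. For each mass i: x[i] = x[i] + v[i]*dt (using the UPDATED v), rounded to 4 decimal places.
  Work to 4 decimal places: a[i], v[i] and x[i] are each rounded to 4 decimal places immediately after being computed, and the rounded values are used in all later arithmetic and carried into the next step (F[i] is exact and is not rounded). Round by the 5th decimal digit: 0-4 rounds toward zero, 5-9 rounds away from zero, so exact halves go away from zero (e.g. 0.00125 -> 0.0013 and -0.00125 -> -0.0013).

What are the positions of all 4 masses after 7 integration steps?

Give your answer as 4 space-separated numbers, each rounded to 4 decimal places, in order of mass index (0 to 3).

Step 0: x=[4.0000 14.0000 20.0000 22.0000] v=[0.0000 0.0000 0.0000 0.0000]
Step 1: x=[4.2400 13.8400 19.8400 22.1600] v=[1.2000 -0.8000 -0.8000 0.8000]
Step 2: x=[4.6944 13.5360 19.5328 22.4672] v=[2.2720 -1.5200 -1.5360 1.5360]
Step 3: x=[5.3147 13.1182 19.1031 22.8970] v=[3.1014 -2.0890 -2.1485 2.1491]
Step 4: x=[6.0345 12.6277 18.5858 23.4151] v=[3.5992 -2.4527 -2.5867 2.5903]
Step 5: x=[6.7767 12.1118 18.0233 23.9800] v=[3.7109 -2.5797 -2.8125 2.8244]
Step 6: x=[7.4612 11.6189 17.4626 24.5466] v=[3.4226 -2.4644 -2.8035 2.8331]
Step 7: x=[8.0136 11.1935 16.9515 25.0699] v=[2.7619 -2.1272 -2.5554 2.6163]

Answer: 8.0136 11.1935 16.9515 25.0699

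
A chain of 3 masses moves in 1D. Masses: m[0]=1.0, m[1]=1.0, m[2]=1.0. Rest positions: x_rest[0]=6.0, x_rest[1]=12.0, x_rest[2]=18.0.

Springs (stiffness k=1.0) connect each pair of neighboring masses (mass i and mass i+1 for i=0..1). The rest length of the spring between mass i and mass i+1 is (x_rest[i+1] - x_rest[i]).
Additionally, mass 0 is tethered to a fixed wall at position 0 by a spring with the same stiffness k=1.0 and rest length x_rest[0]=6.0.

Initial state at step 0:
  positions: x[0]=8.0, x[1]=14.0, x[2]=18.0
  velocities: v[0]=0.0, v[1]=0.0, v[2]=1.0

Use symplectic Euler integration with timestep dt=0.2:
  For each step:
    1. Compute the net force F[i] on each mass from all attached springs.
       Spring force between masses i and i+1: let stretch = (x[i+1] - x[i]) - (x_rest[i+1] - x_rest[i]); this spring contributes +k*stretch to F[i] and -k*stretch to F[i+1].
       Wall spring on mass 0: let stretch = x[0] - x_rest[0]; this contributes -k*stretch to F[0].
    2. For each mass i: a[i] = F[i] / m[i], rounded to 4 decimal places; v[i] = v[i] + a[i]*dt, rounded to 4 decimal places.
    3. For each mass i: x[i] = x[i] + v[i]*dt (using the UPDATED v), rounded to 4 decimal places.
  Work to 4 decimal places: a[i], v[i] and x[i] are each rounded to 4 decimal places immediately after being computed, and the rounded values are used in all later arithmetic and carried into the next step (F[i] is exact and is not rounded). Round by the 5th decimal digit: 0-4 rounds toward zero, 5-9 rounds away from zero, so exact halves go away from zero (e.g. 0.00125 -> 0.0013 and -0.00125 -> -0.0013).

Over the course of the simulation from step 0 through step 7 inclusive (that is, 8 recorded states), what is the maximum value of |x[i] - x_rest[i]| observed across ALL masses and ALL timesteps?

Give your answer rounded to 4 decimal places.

Answer: 2.5592

Derivation:
Step 0: x=[8.0000 14.0000 18.0000] v=[0.0000 0.0000 1.0000]
Step 1: x=[7.9200 13.9200 18.2800] v=[-0.4000 -0.4000 1.4000]
Step 2: x=[7.7632 13.7744 18.6256] v=[-0.7840 -0.7280 1.7280]
Step 3: x=[7.5363 13.5824 19.0172] v=[-1.1344 -0.9600 1.9578]
Step 4: x=[7.2498 13.3659 19.4314] v=[-1.4324 -1.0823 2.0708]
Step 5: x=[6.9180 13.1474 19.8429] v=[-1.6591 -1.0924 2.0577]
Step 6: x=[6.5586 12.9476 20.2266] v=[-1.7968 -0.9992 1.9186]
Step 7: x=[6.1925 12.7834 20.5592] v=[-1.8307 -0.8212 1.6628]
Max displacement = 2.5592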